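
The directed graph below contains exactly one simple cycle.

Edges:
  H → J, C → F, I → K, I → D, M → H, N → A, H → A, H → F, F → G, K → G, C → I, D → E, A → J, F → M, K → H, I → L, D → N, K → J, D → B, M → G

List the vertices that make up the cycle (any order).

F, H, M

DFS with gray/black marking from F:
F gray
  M gray
    G gray
    G black
    H gray
      A gray
        J gray
        J black
      A black
      H→J: J black — skip
      H→F: F is gray → back edge
Back edge closes the cycle F → M → H → F; its vertices are {F, H, M}.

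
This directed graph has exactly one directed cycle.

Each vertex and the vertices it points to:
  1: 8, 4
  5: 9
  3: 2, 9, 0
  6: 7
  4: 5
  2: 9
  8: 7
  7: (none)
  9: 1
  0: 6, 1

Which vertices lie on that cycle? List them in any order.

DFS with gray/black marking from 1:
1 gray
  8 gray
    7 gray
    7 black
  8 black
  4 gray
    5 gray
      9 gray
        9→1: 1 is gray → back edge
Back edge closes the cycle 1 → 4 → 5 → 9 → 1; its vertices are {1, 4, 5, 9}.

1, 4, 5, 9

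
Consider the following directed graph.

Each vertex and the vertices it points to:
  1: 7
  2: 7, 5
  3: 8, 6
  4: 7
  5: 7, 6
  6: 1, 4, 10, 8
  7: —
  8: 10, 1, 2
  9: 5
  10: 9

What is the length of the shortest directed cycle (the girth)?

For each vertex v, BFS finds the shortest path from v back to v.
The shortest such closed walk is 8 → 2 → 5 → 6 → 8, length 4.

4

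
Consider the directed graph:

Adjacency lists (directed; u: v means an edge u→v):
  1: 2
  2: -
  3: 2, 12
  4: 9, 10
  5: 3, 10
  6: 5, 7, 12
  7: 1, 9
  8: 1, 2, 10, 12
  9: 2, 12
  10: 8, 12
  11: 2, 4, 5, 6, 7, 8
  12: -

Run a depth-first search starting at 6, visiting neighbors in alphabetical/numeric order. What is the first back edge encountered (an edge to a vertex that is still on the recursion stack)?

DFS from 6 (visiting neighbors in alphabetical/numeric order); mark gray on enter, black on exit:
6 gray
  5 gray
    3 gray
      2 gray
      2 black
      12 gray
      12 black
    3 black
    10 gray
      8 gray
        1 gray
          1→2: 2 black — skip
        1 black
        8→2: 2 black — skip
        8→10: 10 is gray → back edge
First back edge: 8 → 10.

8->10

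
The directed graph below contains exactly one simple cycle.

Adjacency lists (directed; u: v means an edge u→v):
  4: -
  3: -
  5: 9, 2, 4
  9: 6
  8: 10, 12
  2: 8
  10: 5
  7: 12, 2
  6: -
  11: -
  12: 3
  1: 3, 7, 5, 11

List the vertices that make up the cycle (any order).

2, 5, 8, 10

DFS with gray/black marking from 5:
5 gray
  9 gray
    6 gray
    6 black
  9 black
  2 gray
    8 gray
      10 gray
        10→5: 5 is gray → back edge
Back edge closes the cycle 5 → 2 → 8 → 10 → 5; its vertices are {2, 5, 8, 10}.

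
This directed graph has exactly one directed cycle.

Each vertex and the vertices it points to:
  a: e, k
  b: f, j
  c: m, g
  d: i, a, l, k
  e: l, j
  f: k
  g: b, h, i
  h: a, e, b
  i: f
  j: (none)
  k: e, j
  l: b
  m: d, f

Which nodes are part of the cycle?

DFS with gray/black marking from l:
l gray
  b gray
    f gray
      k gray
        e gray
          e→l: l is gray → back edge
Back edge closes the cycle l → b → f → k → e → l; its vertices are {b, e, f, k, l}.

b, e, f, k, l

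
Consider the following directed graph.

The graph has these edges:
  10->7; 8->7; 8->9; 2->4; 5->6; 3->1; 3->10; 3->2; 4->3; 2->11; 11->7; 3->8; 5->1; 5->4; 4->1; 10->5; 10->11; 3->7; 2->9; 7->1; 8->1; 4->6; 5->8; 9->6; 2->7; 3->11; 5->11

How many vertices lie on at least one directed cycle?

5

A vertex is on a directed cycle iff it belongs to a strongly connected component of size ≥ 2 (or has a self-loop).
The vertices on cycles are {2, 3, 4, 5, 10} — 5 in total.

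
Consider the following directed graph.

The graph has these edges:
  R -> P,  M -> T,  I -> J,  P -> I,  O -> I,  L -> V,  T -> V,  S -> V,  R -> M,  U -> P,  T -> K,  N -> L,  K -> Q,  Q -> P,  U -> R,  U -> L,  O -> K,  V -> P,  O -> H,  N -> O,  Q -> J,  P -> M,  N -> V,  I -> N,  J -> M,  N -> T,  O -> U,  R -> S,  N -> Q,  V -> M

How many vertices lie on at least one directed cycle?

14

A vertex is on a directed cycle iff it belongs to a strongly connected component of size ≥ 2 (or has a self-loop).
The vertices on cycles are {I, J, K, L, M, N, O, P, Q, R, S, T, U, V} — 14 in total.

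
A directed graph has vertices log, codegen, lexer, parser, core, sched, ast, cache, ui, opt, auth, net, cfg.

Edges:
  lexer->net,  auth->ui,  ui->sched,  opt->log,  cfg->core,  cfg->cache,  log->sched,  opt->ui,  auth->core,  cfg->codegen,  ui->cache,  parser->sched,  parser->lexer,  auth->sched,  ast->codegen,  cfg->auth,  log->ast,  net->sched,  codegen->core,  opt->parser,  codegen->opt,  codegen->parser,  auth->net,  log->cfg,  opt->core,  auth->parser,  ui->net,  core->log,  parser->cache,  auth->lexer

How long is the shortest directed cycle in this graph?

3

For each vertex v, BFS finds the shortest path from v back to v.
The shortest such closed walk is cfg → core → log → cfg, length 3.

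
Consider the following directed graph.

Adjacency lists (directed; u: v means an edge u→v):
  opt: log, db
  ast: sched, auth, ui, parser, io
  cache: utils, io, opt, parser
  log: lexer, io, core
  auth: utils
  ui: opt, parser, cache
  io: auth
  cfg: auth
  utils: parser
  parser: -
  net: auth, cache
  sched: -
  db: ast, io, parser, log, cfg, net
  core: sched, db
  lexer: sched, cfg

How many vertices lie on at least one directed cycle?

8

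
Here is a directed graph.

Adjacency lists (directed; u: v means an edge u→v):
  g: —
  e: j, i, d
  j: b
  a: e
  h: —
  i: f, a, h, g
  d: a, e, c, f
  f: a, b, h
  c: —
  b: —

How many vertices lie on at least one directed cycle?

A vertex is on a directed cycle iff it belongs to a strongly connected component of size ≥ 2 (or has a self-loop).
The vertices on cycles are {a, d, e, f, i} — 5 in total.

5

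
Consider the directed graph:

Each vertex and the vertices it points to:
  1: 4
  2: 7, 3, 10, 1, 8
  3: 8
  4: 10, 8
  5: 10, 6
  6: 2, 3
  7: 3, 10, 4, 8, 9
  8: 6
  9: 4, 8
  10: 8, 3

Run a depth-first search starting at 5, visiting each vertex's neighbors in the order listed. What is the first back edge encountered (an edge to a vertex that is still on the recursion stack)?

3→8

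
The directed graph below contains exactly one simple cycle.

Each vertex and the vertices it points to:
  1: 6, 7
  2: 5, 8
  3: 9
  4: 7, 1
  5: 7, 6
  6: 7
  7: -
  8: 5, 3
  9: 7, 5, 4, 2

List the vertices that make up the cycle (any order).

2, 3, 8, 9

DFS with gray/black marking from 8:
8 gray
  5 gray
    7 gray
    7 black
    6 gray
      6→7: 7 black — skip
    6 black
  5 black
  3 gray
    9 gray
      9→7: 7 black — skip
      9→5: 5 black — skip
      4 gray
        4→7: 7 black — skip
        1 gray
          1→6: 6 black — skip
          1→7: 7 black — skip
        1 black
      4 black
      2 gray
        2→5: 5 black — skip
        2→8: 8 is gray → back edge
Back edge closes the cycle 8 → 3 → 9 → 2 → 8; its vertices are {2, 3, 8, 9}.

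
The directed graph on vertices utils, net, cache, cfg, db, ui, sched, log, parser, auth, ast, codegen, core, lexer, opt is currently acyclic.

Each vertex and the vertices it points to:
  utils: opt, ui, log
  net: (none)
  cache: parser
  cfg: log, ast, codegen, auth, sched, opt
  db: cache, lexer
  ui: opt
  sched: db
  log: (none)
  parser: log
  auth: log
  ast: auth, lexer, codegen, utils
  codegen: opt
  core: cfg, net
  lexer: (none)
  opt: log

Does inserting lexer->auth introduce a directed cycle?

No

Adding lexer→auth creates a cycle iff auth can already reach lexer.
Explore from auth: no path reaches lexer. The graph stays acyclic.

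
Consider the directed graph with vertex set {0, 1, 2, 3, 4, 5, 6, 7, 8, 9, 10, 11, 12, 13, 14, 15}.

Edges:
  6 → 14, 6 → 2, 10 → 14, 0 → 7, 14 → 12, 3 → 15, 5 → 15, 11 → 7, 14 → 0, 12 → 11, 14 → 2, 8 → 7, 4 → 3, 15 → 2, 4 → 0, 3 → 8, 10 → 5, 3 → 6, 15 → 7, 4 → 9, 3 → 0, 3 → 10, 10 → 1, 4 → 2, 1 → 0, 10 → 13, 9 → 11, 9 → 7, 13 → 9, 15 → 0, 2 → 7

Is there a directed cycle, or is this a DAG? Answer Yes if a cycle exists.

No

DFS with white/gray/black marking, starting from 15:
15 gray
  7 gray
  7 black
  2 gray
    2→7: 7 black — skip
  2 black
  0 gray
    0→7: 7 black — skip
  0 black
15 black
1 gray
  1→0: 0 black — skip
1 black
3 gray
  3→15: 15 black — skip
  8 gray
    8→7: 7 black — skip
  8 black
  6 gray
    14 gray
      14→2: 2 black — skip
      12 gray
        11 gray
          11→7: 7 black — skip
        11 black
      12 black
      14→0: 0 black — skip
    14 black
    6→2: 2 black — skip
  6 black
  10 gray
    10→1: 1 black — skip
    5 gray
      5→15: 15 black — skip
    5 black
    13 gray
      9 gray
        9→11: 11 black — skip
        9→7: 7 black — skip
      9 black
    13 black
    10→14: 14 black — skip
  10 black
  3→0: 0 black — skip
3 black
4 gray
  4→2: 2 black — skip
  4→0: 0 black — skip
  4→9: 9 black — skip
  4→3: 3 black — skip
4 black
Every edge goes to a white or black vertex — no back edge, so the graph is acyclic.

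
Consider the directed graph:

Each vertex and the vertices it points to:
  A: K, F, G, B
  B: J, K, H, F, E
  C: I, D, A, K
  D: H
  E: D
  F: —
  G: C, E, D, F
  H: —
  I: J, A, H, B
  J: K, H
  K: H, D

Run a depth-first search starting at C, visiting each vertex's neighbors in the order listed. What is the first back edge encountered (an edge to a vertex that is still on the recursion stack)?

G->C

DFS from C (visiting each vertex's neighbors in the order listed); mark gray on enter, black on exit:
C gray
  I gray
    J gray
      K gray
        H gray
        H black
        D gray
          D→H: H black — skip
        D black
      K black
      J→H: H black — skip
    J black
    A gray
      A→K: K black — skip
      F gray
      F black
      G gray
        G→C: C is gray → back edge
First back edge: G → C.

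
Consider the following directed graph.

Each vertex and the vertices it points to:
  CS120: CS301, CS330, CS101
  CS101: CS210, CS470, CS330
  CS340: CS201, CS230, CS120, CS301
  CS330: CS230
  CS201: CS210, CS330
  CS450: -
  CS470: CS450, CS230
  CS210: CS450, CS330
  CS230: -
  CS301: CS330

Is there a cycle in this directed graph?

No

DFS with white/gray/black marking, starting from CS470:
CS470 gray
  CS450 gray
  CS450 black
  CS230 gray
  CS230 black
CS470 black
CS120 gray
  CS301 gray
    CS330 gray
      CS330→CS230: CS230 black — skip
    CS330 black
  CS301 black
  CS120→CS330: CS330 black — skip
  CS101 gray
    CS210 gray
      CS210→CS450: CS450 black — skip
      CS210→CS330: CS330 black — skip
    CS210 black
    CS101→CS470: CS470 black — skip
    CS101→CS330: CS330 black — skip
  CS101 black
CS120 black
CS340 gray
  CS201 gray
    CS201→CS210: CS210 black — skip
    CS201→CS330: CS330 black — skip
  CS201 black
  CS340→CS230: CS230 black — skip
  CS340→CS120: CS120 black — skip
  CS340→CS301: CS301 black — skip
CS340 black
Every edge goes to a white or black vertex — no back edge, so the graph is acyclic.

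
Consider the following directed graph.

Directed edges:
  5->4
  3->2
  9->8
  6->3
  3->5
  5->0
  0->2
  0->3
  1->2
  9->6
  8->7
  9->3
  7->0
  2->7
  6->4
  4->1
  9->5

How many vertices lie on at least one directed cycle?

A vertex is on a directed cycle iff it belongs to a strongly connected component of size ≥ 2 (or has a self-loop).
The vertices on cycles are {0, 1, 2, 3, 4, 5, 7} — 7 in total.

7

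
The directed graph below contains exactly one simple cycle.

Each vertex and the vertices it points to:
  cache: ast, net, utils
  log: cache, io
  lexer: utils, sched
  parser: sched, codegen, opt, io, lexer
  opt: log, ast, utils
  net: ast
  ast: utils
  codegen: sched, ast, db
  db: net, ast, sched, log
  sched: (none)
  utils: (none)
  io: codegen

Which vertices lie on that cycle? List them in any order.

db, io, log, codegen

DFS with gray/black marking from codegen:
codegen gray
  sched gray
  sched black
  ast gray
    utils gray
    utils black
  ast black
  db gray
    net gray
      net→ast: ast black — skip
    net black
    db→ast: ast black — skip
    db→sched: sched black — skip
    log gray
      cache gray
        cache→ast: ast black — skip
        cache→net: net black — skip
        cache→utils: utils black — skip
      cache black
      io gray
        io→codegen: codegen is gray → back edge
Back edge closes the cycle codegen → db → log → io → codegen; its vertices are {db, io, log, codegen}.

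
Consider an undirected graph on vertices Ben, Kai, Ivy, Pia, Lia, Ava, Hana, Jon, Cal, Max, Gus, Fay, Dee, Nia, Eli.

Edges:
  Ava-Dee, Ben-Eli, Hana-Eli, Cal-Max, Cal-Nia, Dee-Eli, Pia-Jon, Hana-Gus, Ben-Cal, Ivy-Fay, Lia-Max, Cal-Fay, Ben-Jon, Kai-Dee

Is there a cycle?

No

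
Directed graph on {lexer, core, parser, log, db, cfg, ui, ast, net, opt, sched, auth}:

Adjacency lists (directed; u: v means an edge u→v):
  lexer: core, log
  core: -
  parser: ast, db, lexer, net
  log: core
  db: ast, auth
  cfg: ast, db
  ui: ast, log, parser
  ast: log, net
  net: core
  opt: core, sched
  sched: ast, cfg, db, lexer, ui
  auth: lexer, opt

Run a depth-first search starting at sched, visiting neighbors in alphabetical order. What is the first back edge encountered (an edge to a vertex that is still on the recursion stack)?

opt->sched

DFS from sched (visiting neighbors in alphabetical order); mark gray on enter, black on exit:
sched gray
  ast gray
    log gray
      core gray
      core black
    log black
    net gray
      net→core: core black — skip
    net black
  ast black
  cfg gray
    cfg→ast: ast black — skip
    db gray
      db→ast: ast black — skip
      auth gray
        lexer gray
          lexer→core: core black — skip
          lexer→log: log black — skip
        lexer black
        opt gray
          opt→core: core black — skip
          opt→sched: sched is gray → back edge
First back edge: opt → sched.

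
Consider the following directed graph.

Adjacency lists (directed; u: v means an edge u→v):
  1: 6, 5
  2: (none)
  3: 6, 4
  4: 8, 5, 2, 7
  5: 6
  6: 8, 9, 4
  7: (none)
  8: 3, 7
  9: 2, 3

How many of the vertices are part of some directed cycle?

6

A vertex is on a directed cycle iff it belongs to a strongly connected component of size ≥ 2 (or has a self-loop).
The vertices on cycles are {3, 4, 5, 6, 8, 9} — 6 in total.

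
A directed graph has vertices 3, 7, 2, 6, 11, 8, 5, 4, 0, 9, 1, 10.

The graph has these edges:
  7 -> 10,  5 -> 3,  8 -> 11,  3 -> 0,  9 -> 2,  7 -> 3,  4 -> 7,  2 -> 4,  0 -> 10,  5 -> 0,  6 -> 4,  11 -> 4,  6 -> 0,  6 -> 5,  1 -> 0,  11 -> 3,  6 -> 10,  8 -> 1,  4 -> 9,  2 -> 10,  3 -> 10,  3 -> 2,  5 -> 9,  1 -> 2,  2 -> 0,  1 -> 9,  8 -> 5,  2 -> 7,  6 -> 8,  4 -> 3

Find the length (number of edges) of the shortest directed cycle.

3

For each vertex v, BFS finds the shortest path from v back to v.
The shortest such closed walk is 4 → 9 → 2 → 4, length 3.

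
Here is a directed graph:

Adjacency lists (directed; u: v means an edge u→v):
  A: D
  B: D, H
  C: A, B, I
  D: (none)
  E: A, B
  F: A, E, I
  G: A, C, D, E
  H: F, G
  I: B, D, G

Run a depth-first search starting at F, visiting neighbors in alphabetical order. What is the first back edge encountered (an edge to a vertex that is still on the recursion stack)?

H->F

DFS from F (visiting neighbors in alphabetical order); mark gray on enter, black on exit:
F gray
  A gray
    D gray
    D black
  A black
  E gray
    E→A: A black — skip
    B gray
      B→D: D black — skip
      H gray
        H→F: F is gray → back edge
First back edge: H → F.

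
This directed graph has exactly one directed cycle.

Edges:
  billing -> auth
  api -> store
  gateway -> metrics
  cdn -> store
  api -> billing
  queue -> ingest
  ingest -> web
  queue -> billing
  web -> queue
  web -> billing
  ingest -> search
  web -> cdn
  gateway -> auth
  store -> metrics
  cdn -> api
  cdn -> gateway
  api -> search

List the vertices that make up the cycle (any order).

DFS with gray/black marking from ingest:
ingest gray
  search gray
  search black
  web gray
    billing gray
      auth gray
      auth black
    billing black
    queue gray
      queue→ingest: ingest is gray → back edge
Back edge closes the cycle ingest → web → queue → ingest; its vertices are {web, queue, ingest}.

web, queue, ingest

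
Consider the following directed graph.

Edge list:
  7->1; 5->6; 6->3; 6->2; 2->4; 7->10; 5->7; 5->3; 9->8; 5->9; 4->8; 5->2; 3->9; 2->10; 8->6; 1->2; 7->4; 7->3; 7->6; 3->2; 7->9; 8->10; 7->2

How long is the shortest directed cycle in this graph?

For each vertex v, BFS finds the shortest path from v back to v.
The shortest such closed walk is 3 → 9 → 8 → 6 → 3, length 4.

4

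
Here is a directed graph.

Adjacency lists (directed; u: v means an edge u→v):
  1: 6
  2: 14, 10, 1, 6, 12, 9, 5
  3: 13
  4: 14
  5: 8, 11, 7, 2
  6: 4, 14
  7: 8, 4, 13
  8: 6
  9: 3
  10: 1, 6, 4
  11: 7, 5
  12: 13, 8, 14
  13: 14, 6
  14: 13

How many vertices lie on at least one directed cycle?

A vertex is on a directed cycle iff it belongs to a strongly connected component of size ≥ 2 (or has a self-loop).
The vertices on cycles are {2, 4, 5, 6, 11, 13, 14} — 7 in total.

7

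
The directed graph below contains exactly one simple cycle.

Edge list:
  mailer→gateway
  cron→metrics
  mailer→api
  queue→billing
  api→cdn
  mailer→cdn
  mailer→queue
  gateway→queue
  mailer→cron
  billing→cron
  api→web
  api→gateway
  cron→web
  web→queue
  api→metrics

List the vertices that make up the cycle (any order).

DFS with gray/black marking from cron:
cron gray
  web gray
    queue gray
      billing gray
        billing→cron: cron is gray → back edge
Back edge closes the cycle cron → web → queue → billing → cron; its vertices are {web, cron, queue, billing}.

web, cron, queue, billing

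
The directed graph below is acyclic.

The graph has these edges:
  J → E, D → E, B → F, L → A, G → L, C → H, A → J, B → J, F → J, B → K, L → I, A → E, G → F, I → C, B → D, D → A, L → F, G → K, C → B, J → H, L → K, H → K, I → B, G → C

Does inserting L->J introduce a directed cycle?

No

Adding L→J creates a cycle iff J can already reach L.
Explore from J: no path reaches L. The graph stays acyclic.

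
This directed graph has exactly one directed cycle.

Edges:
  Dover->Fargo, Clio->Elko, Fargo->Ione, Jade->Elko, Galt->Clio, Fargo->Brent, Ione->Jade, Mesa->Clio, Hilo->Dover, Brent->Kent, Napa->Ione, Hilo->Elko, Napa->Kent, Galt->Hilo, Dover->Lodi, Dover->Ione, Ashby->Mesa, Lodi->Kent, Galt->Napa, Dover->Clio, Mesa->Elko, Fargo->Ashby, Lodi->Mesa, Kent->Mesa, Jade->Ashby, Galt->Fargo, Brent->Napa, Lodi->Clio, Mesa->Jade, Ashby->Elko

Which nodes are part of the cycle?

Jade, Mesa, Ashby

DFS with gray/black marking from Ashby:
Ashby gray
  Elko gray
  Elko black
  Mesa gray
    Mesa→Elko: Elko black — skip
    Clio gray
      Clio→Elko: Elko black — skip
    Clio black
    Jade gray
      Jade→Elko: Elko black — skip
      Jade→Ashby: Ashby is gray → back edge
Back edge closes the cycle Ashby → Mesa → Jade → Ashby; its vertices are {Jade, Mesa, Ashby}.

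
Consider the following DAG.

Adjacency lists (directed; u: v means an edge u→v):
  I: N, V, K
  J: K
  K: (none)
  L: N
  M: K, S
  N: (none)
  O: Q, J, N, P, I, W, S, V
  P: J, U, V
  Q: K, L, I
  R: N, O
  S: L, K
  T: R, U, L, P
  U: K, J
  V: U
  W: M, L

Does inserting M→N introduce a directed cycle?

Adding M→N creates a cycle iff N can already reach M.
Explore from N: no path reaches M. The graph stays acyclic.

No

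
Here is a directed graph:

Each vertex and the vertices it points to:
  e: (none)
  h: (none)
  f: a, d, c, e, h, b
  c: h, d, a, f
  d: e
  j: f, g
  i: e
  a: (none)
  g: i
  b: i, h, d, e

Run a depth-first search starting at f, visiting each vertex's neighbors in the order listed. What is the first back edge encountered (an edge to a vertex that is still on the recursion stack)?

DFS from f (visiting each vertex's neighbors in the order listed); mark gray on enter, black on exit:
f gray
  a gray
  a black
  d gray
    e gray
    e black
  d black
  c gray
    h gray
    h black
    c→d: d black — skip
    c→a: a black — skip
    c→f: f is gray → back edge
First back edge: c → f.

c→f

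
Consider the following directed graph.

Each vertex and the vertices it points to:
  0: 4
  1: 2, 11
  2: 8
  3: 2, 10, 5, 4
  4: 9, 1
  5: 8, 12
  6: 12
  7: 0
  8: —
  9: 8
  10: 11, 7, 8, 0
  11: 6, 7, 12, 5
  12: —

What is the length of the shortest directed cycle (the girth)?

For each vertex v, BFS finds the shortest path from v back to v.
The shortest such closed walk is 4 → 1 → 11 → 7 → 0 → 4, length 5.

5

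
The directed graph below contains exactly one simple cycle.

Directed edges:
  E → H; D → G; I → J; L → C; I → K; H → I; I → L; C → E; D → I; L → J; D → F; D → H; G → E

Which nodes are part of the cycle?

C, E, H, I, L

DFS with gray/black marking from I:
I gray
  L gray
    C gray
      E gray
        H gray
          H→I: I is gray → back edge
Back edge closes the cycle I → L → C → E → H → I; its vertices are {C, E, H, I, L}.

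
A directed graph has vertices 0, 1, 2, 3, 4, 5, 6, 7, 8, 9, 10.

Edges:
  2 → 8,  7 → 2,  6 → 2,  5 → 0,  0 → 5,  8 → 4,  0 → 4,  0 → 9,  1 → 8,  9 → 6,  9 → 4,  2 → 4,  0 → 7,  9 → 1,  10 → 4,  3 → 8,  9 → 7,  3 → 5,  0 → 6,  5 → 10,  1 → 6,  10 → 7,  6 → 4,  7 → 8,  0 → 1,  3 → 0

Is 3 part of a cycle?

No

3 lies on a cycle iff there is a path from 3 back to itself.
Exploring from 3, it never reaches itself; equivalently, its strongly connected component is a singleton.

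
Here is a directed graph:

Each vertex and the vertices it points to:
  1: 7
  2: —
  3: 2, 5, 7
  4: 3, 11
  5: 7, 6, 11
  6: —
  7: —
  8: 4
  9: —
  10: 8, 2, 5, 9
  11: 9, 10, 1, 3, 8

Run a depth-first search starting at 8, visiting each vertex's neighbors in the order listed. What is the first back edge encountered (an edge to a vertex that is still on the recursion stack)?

DFS from 8 (visiting each vertex's neighbors in the order listed); mark gray on enter, black on exit:
8 gray
  4 gray
    3 gray
      2 gray
      2 black
      5 gray
        7 gray
        7 black
        6 gray
        6 black
        11 gray
          9 gray
          9 black
          10 gray
            10→8: 8 is gray → back edge
First back edge: 10 → 8.

10->8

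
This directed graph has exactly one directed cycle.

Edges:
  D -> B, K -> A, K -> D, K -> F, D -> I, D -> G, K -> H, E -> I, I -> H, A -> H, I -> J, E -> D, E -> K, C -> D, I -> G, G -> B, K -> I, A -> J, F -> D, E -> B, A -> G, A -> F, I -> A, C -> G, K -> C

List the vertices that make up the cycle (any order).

A, D, F, I

DFS with gray/black marking from I:
I gray
  H gray
  H black
  G gray
    B gray
    B black
  G black
  J gray
  J black
  A gray
    A→J: J black — skip
    A→H: H black — skip
    F gray
      D gray
        D→G: G black — skip
        D→B: B black — skip
        D→I: I is gray → back edge
Back edge closes the cycle I → A → F → D → I; its vertices are {A, D, F, I}.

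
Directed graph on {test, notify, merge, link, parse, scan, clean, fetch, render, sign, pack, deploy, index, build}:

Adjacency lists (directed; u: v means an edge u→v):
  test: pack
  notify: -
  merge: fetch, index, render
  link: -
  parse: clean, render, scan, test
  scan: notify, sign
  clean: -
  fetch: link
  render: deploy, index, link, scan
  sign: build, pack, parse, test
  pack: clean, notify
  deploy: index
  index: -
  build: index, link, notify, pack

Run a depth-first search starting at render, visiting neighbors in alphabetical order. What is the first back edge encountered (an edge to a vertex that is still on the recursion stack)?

parse->render

DFS from render (visiting neighbors in alphabetical order); mark gray on enter, black on exit:
render gray
  deploy gray
    index gray
    index black
  deploy black
  render→index: index black — skip
  link gray
  link black
  scan gray
    notify gray
    notify black
    sign gray
      build gray
        build→index: index black — skip
        build→link: link black — skip
        build→notify: notify black — skip
        pack gray
          clean gray
          clean black
          pack→notify: notify black — skip
        pack black
      build black
      sign→pack: pack black — skip
      parse gray
        parse→clean: clean black — skip
        parse→render: render is gray → back edge
First back edge: parse → render.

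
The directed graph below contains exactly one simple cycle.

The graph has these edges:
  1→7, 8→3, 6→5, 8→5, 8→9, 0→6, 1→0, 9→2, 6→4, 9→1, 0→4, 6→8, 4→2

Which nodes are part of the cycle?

DFS with gray/black marking from 8:
8 gray
  9 gray
    2 gray
    2 black
    1 gray
      7 gray
      7 black
      0 gray
        6 gray
          4 gray
            4→2: 2 black — skip
          4 black
          5 gray
          5 black
          6→8: 8 is gray → back edge
Back edge closes the cycle 8 → 9 → 1 → 0 → 6 → 8; its vertices are {0, 1, 6, 8, 9}.

0, 1, 6, 8, 9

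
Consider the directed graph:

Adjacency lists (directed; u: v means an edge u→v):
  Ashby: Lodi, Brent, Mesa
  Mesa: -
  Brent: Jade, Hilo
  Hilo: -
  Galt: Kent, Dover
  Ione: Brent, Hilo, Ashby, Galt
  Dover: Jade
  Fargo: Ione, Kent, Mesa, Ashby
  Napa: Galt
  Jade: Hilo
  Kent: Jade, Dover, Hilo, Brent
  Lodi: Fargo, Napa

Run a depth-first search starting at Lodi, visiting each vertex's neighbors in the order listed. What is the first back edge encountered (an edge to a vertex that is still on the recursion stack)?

Ashby→Lodi

DFS from Lodi (visiting each vertex's neighbors in the order listed); mark gray on enter, black on exit:
Lodi gray
  Fargo gray
    Ione gray
      Brent gray
        Jade gray
          Hilo gray
          Hilo black
        Jade black
        Brent→Hilo: Hilo black — skip
      Brent black
      Ione→Hilo: Hilo black — skip
      Ashby gray
        Ashby→Lodi: Lodi is gray → back edge
First back edge: Ashby → Lodi.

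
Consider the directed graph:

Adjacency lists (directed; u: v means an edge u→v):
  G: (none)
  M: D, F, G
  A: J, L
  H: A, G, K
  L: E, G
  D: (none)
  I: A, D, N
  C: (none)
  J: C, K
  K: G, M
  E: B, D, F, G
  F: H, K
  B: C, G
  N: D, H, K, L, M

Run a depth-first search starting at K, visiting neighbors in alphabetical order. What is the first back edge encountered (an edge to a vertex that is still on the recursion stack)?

DFS from K (visiting neighbors in alphabetical order); mark gray on enter, black on exit:
K gray
  G gray
  G black
  M gray
    D gray
    D black
    F gray
      H gray
        A gray
          J gray
            C gray
            C black
            J→K: K is gray → back edge
First back edge: J → K.

J->K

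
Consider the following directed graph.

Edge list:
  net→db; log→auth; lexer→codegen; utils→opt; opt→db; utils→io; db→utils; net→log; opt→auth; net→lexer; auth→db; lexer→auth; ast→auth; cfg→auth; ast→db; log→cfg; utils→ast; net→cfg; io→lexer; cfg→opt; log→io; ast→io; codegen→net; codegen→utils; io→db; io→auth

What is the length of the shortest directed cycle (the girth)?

For each vertex v, BFS finds the shortest path from v back to v.
The shortest such closed walk is net → lexer → codegen → net, length 3.

3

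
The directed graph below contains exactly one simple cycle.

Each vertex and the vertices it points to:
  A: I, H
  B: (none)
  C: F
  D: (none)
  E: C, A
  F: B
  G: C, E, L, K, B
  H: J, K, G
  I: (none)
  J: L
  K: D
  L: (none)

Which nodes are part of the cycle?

DFS with gray/black marking from H:
H gray
  J gray
    L gray
    L black
  J black
  K gray
    D gray
    D black
  K black
  G gray
    C gray
      F gray
        B gray
        B black
      F black
    C black
    E gray
      E→C: C black — skip
      A gray
        I gray
        I black
        A→H: H is gray → back edge
Back edge closes the cycle H → G → E → A → H; its vertices are {A, E, G, H}.

A, E, G, H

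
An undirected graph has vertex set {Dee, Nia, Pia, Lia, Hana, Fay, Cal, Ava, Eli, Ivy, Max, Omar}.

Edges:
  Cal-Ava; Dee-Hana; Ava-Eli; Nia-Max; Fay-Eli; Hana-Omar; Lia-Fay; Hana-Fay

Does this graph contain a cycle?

DFS, tracking each vertex's parent; an edge to a visited non-parent vertex closes a cycle.
Start from Lia:
visit Lia (parent –)
  visit Fay (parent Lia)
    visit Eli (parent Fay)
      visit Ava (parent Eli)
        visit Cal (parent Ava)
          Cal–Ava: parent, skip
        Ava–Eli: parent, skip
      Eli–Fay: parent, skip
    Fay–Lia: parent, skip
    visit Hana (parent Fay)
      visit Dee (parent Hana)
        Dee–Hana: parent, skip
      Hana–Fay: parent, skip
      visit Omar (parent Hana)
        Omar–Hana: parent, skip
visit Nia (parent –)
  visit Max (parent Nia)
    Max–Nia: parent, skip
visit Pia (parent –)
visit Ivy (parent –)
No non-parent visited neighbor found — the graph is a forest.

No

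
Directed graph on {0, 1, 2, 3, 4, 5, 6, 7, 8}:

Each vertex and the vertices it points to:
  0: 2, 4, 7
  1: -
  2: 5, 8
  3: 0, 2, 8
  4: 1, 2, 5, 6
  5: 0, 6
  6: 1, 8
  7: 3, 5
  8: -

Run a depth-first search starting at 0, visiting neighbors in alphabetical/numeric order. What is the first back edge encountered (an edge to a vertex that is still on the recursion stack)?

DFS from 0 (visiting neighbors in alphabetical/numeric order); mark gray on enter, black on exit:
0 gray
  2 gray
    5 gray
      5→0: 0 is gray → back edge
First back edge: 5 → 0.

5->0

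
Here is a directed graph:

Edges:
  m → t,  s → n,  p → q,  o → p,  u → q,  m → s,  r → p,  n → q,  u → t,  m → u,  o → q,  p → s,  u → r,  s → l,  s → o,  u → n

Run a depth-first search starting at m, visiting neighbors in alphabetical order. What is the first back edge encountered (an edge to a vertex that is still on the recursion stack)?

p->s

DFS from m (visiting neighbors in alphabetical order); mark gray on enter, black on exit:
m gray
  s gray
    l gray
    l black
    n gray
      q gray
      q black
    n black
    o gray
      p gray
        p→q: q black — skip
        p→s: s is gray → back edge
First back edge: p → s.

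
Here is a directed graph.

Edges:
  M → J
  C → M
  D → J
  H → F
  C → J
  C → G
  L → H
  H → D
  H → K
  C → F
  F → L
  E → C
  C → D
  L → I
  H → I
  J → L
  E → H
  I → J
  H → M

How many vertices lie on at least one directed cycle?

7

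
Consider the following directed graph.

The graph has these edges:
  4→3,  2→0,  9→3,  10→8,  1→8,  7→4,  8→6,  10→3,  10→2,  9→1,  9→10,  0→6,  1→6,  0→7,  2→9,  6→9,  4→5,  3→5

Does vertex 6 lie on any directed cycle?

Yes

6 is on a cycle iff 6 can reach itself via ≥1 edge.
6 → 9 → 1 → 6 — yes.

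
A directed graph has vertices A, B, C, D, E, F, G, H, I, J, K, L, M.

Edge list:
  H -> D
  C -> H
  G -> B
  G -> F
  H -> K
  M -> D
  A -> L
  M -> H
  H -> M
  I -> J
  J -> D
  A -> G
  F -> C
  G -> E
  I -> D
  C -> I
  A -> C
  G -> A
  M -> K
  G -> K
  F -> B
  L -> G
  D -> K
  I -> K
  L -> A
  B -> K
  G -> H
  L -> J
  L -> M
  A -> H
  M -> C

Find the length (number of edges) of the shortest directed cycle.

For each vertex v, BFS finds the shortest path from v back to v.
The shortest such closed walk is L → A → L, length 2.

2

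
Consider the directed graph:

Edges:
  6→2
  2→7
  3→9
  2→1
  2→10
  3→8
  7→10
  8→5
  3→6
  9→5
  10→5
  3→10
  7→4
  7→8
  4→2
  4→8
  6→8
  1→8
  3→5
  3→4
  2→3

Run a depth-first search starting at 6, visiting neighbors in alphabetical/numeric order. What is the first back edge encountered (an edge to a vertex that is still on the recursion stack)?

4→2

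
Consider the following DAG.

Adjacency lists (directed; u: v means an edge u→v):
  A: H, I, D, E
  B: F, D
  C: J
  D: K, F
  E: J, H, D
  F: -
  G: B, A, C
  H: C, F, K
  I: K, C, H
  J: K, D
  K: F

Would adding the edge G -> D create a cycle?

No

Adding G→D creates a cycle iff D can already reach G.
Explore from D: no path reaches G. The graph stays acyclic.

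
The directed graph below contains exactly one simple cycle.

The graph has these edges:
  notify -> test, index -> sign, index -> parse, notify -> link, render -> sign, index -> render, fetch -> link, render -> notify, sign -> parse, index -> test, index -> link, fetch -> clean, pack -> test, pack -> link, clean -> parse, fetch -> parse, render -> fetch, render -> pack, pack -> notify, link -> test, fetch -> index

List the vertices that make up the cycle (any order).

fetch, index, render

DFS with gray/black marking from fetch:
fetch gray
  link gray
    test gray
    test black
  link black
  parse gray
  parse black
  index gray
    render gray
      render→fetch: fetch is gray → back edge
Back edge closes the cycle fetch → index → render → fetch; its vertices are {fetch, index, render}.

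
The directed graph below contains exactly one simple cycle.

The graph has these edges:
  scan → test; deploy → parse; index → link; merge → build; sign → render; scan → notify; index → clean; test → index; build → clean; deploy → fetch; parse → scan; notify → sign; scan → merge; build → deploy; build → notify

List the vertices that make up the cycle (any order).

DFS with gray/black marking from scan:
scan gray
  merge gray
    build gray
      clean gray
      clean black
      deploy gray
        fetch gray
        fetch black
        parse gray
          parse→scan: scan is gray → back edge
Back edge closes the cycle scan → merge → build → deploy → parse → scan; its vertices are {scan, build, merge, parse, deploy}.

scan, build, merge, parse, deploy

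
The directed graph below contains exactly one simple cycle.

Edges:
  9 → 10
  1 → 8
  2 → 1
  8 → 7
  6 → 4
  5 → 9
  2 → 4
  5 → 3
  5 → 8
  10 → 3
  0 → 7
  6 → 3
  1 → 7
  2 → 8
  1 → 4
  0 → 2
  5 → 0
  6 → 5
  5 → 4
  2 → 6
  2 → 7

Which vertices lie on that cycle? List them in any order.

0, 2, 5, 6

DFS with gray/black marking from 6:
6 gray
  5 gray
    0 gray
      2 gray
        4 gray
        4 black
        8 gray
          7 gray
          7 black
        8 black
        2→6: 6 is gray → back edge
Back edge closes the cycle 6 → 5 → 0 → 2 → 6; its vertices are {0, 2, 5, 6}.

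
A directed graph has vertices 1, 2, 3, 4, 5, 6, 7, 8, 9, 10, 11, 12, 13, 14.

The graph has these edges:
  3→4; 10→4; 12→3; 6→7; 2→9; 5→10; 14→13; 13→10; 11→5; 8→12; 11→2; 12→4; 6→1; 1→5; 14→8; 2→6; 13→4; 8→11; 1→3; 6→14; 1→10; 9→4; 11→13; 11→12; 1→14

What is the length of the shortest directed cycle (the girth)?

For each vertex v, BFS finds the shortest path from v back to v.
The shortest such closed walk is 2 → 6 → 14 → 8 → 11 → 2, length 5.

5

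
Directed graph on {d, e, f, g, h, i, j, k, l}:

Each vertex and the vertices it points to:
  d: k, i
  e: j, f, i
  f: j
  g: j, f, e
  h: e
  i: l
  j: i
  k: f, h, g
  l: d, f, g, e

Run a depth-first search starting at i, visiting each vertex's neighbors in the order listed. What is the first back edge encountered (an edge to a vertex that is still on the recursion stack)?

DFS from i (visiting each vertex's neighbors in the order listed); mark gray on enter, black on exit:
i gray
  l gray
    d gray
      k gray
        f gray
          j gray
            j→i: i is gray → back edge
First back edge: j → i.

j→i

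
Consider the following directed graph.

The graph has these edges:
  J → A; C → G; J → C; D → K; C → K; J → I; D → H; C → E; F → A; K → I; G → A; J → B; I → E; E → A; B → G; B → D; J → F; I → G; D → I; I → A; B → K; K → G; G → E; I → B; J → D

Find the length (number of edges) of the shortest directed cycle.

3

For each vertex v, BFS finds the shortest path from v back to v.
The shortest such closed walk is D → I → B → D, length 3.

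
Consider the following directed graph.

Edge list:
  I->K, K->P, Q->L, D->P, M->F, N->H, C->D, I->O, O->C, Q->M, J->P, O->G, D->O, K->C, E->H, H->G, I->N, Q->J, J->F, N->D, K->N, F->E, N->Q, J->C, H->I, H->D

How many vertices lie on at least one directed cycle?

A vertex is on a directed cycle iff it belongs to a strongly connected component of size ≥ 2 (or has a self-loop).
The vertices on cycles are {C, D, E, F, H, I, J, K, M, N, O, Q} — 12 in total.

12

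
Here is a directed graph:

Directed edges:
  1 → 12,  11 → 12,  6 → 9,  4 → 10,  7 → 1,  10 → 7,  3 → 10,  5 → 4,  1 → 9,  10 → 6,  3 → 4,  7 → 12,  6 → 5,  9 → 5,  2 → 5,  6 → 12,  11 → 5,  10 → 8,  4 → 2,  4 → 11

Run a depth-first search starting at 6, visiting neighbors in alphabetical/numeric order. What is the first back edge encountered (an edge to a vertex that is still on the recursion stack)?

2→5

DFS from 6 (visiting neighbors in alphabetical/numeric order); mark gray on enter, black on exit:
6 gray
  5 gray
    4 gray
      2 gray
        2→5: 5 is gray → back edge
First back edge: 2 → 5.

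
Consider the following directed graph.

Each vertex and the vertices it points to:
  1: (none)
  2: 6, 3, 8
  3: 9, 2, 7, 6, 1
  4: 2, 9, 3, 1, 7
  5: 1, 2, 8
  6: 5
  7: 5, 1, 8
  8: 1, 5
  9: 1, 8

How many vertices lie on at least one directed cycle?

7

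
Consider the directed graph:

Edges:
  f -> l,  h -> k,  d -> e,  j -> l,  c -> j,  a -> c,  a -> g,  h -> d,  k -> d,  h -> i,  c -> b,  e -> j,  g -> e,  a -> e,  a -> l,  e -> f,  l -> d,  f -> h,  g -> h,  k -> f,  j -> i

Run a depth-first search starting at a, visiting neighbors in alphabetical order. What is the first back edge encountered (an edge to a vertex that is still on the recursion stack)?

DFS from a (visiting neighbors in alphabetical order); mark gray on enter, black on exit:
a gray
  c gray
    b gray
    b black
    j gray
      i gray
      i black
      l gray
        d gray
          e gray
            f gray
              h gray
                h→d: d is gray → back edge
First back edge: h → d.

h->d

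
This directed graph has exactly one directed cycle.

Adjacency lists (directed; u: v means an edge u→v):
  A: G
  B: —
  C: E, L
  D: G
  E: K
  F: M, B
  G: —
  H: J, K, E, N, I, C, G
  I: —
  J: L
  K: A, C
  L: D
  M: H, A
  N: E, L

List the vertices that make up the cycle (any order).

C, E, K

DFS with gray/black marking from K:
K gray
  A gray
    G gray
    G black
  A black
  C gray
    E gray
      E→K: K is gray → back edge
Back edge closes the cycle K → C → E → K; its vertices are {C, E, K}.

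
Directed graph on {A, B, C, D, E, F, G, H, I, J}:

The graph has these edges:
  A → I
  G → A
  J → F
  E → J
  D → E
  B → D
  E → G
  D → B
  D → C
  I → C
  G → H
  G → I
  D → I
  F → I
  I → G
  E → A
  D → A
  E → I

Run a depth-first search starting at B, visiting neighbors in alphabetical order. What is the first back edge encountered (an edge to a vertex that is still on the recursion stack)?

DFS from B (visiting neighbors in alphabetical order); mark gray on enter, black on exit:
B gray
  D gray
    A gray
      I gray
        C gray
        C black
        G gray
          G→A: A is gray → back edge
First back edge: G → A.

G→A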